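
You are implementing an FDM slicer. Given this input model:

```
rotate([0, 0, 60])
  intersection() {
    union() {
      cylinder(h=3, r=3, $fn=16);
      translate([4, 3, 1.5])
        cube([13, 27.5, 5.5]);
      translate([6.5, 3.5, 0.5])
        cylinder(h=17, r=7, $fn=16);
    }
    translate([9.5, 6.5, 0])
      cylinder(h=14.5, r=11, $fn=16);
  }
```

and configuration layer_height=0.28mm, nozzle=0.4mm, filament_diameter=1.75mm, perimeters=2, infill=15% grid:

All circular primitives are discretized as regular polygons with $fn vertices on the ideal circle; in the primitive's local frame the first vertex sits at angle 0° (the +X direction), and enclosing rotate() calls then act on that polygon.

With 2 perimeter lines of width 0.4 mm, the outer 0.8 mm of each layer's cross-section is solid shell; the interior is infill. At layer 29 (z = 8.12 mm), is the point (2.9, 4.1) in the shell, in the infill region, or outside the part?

infill

At z = 8.12 mm: the cylinder does not reach this height (z outside [0, 3]); the cube at (4, 3) is not intersected at this z (z outside [1.5, 7]); the r=7 cylinder at (6.5, 3.5) contributes a regular 16-gon of circumradius 7; Merging all regions: only the r=7 cylinder at (6.5, 3.5) is present, so the union is just that shape — 1 connected region; the r=11 cylinder at (9.5, 6.5) gives a regular 16-gon of circumradius 11 (constant along its height); Keeping only the common overlap: the r=11 cylinder at (9.5, 6.5) partially overlaps that combined region; clipping to the common part keeps 148.59 mm² — 1 connected region; (rotated 60° about Z; rotation is an isometry so areas/perimeters/island counts are preserved). Overall, the cross-section is a single solid region. Undo the 60° rotation: the query point maps to (5.001, -0.461) in the un-rotated model frame. The nearest boundary edge runs (4.43, -3.09)→(1.72, -1.28); distance from the point to it = 2.50 mm. The point is inside the cross-section and 2.50 mm from the nearest boundary — more than the 0.8 mm shell width (2 × 0.4), so it's in the infill interior.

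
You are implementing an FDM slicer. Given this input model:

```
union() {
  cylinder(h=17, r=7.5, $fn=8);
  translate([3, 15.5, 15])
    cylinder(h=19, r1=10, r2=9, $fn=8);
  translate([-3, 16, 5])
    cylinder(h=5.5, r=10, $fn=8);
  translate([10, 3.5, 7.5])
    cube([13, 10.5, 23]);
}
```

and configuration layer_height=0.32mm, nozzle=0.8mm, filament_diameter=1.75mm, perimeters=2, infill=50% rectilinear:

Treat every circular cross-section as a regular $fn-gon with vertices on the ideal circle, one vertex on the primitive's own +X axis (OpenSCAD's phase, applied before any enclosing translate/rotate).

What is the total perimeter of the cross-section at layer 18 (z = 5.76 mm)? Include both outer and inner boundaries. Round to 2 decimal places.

At z = 5.76 mm: the r=7.5 cylinder gives a regular 8-gon of circumradius 7.5 (constant along its height) (perimeter = 2·8·7.500·sin(180°/8) = 45.92 mm); the cone at (3, 15.5) is not intersected at this z (z outside [15, 34]); the r=10 cylinder at (-3, 16) gives a regular 8-gon of circumradius 10 (constant along its height) (perimeter = 2·8·10.000·sin(180°/8) = 61.23 mm); the cube at (10, 3.5) is absent (z outside [7.5, 30.5]); Taking the union: the regions partially overlap (shared area 0.85 mm²), so the edge portions inside another operand are dropped and the merged outline is re-measured after clipping — boundary = 99.31 mm. Overall, the cross-section is a single solid region. Total boundary length (outer) = 99.31 mm.

99.31 mm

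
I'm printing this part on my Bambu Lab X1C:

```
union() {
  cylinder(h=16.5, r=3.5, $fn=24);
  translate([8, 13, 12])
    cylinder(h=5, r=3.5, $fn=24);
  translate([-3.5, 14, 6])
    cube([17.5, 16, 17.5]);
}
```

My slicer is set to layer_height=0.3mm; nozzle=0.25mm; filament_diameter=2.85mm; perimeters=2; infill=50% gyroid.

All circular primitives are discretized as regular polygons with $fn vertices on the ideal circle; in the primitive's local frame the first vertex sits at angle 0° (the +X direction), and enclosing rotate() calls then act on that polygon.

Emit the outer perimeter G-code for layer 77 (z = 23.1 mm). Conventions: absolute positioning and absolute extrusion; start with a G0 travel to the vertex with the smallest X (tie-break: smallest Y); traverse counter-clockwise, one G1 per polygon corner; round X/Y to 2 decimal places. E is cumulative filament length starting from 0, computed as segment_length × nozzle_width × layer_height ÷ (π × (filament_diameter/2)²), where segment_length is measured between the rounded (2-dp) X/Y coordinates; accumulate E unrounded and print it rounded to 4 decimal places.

G0 X-3.50 Y14.00 Z23.10
G1 X14.00 Y14.00 E0.2057
G1 X14.00 Y30.00 E0.3938
G1 X-3.50 Y30.00 E0.5996
G1 X-3.50 Y14.00 E0.7877

At z = 23.1 mm: the cylinder is absent (z outside [0, 16.5]); the cylinder at (8, 13) does not reach this height (z outside [12, 17]); the 17.5×16 cube at (-3.5, 14) contributes its full rectangle; Combining (union): only the 17.5×16 cube at (-3.5, 14) is present, so the union is just that shape — 1 connected region. The outline is a single polygon with 4 vertices. Extrusion per mm of travel: 0.25 × 0.3 / (π × 1.425²) = 0.011757. Accumulating E over each segment gives final E = 0.7877.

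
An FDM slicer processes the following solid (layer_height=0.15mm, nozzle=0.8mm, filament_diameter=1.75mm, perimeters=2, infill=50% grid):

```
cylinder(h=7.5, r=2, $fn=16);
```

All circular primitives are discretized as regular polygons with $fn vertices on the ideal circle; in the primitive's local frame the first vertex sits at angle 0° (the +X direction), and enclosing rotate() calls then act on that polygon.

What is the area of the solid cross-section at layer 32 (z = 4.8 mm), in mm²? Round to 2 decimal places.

12.25 mm²

At z = 4.8 mm: the r=2 cylinder contributes a regular 16-gon of circumradius 2 (area = (16/2)·2.000²·sin(360°/16) = 12.25 mm²). Overall, the cross-section is a single solid region. Net area = 12.25 mm².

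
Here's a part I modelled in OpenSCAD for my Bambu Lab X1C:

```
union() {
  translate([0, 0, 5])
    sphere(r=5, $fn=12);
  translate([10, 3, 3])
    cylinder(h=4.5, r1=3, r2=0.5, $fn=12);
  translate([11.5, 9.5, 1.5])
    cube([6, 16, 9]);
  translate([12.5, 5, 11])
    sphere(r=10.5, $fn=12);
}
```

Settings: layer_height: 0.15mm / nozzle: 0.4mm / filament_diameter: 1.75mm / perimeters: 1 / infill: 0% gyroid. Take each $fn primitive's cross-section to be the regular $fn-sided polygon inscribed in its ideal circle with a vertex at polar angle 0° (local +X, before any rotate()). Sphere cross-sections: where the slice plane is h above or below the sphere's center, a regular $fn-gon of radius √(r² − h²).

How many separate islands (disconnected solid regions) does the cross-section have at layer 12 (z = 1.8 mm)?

At z = 1.8 mm: the sphere: section is a regular 12-gon, circumradius = √(r²−h²) = √(5²−3.2²) = 3.842; the cone at (10, 3) is absent (z outside [3, 7.5]); the 6×16 cube at (11.5, 9.5) contributes its full rectangle; the r=10.5 sphere at (12.5, 5) slices to a regular 12-gon of circumradius 5.061 (√(r²−h²) with h=9.2 from center); Merging all regions: the regions partially overlap (shared area 1.01 mm²), so overlapping operands fuse into one piece — 2 connected regions. Overall, the cross-section has 2 separate islands. Island count = 2.

2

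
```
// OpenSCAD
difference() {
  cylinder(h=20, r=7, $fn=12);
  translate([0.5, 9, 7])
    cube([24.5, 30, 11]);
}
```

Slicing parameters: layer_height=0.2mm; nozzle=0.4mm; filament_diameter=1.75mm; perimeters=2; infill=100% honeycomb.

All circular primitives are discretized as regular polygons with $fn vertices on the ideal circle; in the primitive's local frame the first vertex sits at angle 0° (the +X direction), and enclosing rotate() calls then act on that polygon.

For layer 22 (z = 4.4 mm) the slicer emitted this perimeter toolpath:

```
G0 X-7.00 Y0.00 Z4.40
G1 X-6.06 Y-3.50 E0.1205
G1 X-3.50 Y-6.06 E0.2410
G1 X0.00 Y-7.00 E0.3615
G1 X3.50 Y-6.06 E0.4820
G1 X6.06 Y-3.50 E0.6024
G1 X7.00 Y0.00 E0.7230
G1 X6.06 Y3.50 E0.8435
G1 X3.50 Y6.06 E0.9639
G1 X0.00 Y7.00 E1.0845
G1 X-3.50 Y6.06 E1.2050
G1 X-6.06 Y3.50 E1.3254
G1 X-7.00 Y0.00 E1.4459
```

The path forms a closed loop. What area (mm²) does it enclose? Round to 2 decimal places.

Apply the shoelace formula to the sequence of (X, Y) vertices; enclosed area = 146.95 mm².

146.95 mm²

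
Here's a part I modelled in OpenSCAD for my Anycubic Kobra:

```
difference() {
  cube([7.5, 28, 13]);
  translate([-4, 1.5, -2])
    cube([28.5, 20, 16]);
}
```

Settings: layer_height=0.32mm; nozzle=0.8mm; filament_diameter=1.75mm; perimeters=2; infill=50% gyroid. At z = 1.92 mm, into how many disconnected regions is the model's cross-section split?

2

At z = 1.92 mm: the cube (footprint 7.5×28) is included at this height; the 28.5×20 cube at (-4, 1.5) contributes its full rectangle; Taking the first minus the rest: starting from the 7.5×28 cube, the 28.5×20 cube at (-4, 1.5) partially overlaps it — only the 150.00 mm² overlap (of its 570.00 mm²) is removed, clipping the outline — 2 connected regions. The result has 2 disconnected regions.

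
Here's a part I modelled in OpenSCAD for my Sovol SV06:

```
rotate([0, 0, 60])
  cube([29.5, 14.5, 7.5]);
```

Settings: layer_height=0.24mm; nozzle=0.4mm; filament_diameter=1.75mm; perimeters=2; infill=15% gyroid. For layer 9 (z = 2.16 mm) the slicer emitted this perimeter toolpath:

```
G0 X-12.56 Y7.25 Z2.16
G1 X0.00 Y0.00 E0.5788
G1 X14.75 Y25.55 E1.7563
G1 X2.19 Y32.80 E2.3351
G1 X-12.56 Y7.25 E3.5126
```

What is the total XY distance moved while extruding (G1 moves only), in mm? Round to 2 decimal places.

Sum the Euclidean lengths of each G1 segment: total = 88.01 mm.

88.01 mm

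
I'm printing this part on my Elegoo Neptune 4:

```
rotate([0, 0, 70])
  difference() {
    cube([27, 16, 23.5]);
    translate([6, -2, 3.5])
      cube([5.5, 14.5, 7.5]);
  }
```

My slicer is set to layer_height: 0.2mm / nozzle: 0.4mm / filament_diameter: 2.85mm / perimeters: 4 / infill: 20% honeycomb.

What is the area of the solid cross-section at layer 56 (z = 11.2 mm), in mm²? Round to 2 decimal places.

432.00 mm²

At z = 11.2 mm: the cube (footprint 27×16) is included at this height (area 432.00 mm²); the cube at (6, -2) is not intersected at this z (z outside [3.5, 11]); Taking the first minus the rest: none of the subtracted shapes is present at this height, so the 27×16 cube is unchanged — area = 432.00 mm²; (whole slice rotated 70° about Z — lengths, areas and connectivity unchanged). Overall, the cross-section is a single solid region. Net area = 432.00 mm².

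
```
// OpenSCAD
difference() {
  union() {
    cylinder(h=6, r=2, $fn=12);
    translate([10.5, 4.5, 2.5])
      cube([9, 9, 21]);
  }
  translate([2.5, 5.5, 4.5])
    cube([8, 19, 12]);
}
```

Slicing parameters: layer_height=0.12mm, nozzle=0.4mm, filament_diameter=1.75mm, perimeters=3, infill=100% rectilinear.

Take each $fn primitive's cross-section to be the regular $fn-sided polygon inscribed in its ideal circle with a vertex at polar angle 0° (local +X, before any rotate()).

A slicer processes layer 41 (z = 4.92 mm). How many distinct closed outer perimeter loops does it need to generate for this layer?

2

At z = 4.92 mm: the r=2 cylinder contributes a regular 12-gon of circumradius 2; the cube at (10.5, 4.5) is present — its section is the full 9×9 rectangle; Combining (union): the 2 present regions are separate (no shared area or edge), so areas and boundary lengths simply add and each stays a separate island — 2 connected regions; the 8×19 cube at (2.5, 5.5) contributes its full rectangle; Taking the first minus the rest: starting from the result so far, the 8×19 cube at (2.5, 5.5) misses the remaining region (no effect) — 2 connected regions. The result has 2 disconnected regions.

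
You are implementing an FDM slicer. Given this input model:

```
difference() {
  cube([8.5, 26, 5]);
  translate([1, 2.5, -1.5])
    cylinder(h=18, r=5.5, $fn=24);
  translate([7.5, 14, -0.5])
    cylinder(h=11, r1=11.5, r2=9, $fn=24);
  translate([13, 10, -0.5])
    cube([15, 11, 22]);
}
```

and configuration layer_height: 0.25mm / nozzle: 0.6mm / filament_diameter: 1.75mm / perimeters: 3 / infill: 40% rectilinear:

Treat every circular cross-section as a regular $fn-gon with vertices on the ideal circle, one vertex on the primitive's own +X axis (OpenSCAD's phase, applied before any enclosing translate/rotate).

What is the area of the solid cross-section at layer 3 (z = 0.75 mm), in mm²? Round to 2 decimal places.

At z = 0.75 mm: the cube (footprint 8.5×26) is included at this height (area 221.00 mm²); the r=5.5 cylinder at (1, 2.5) gives a regular 24-gon of circumradius 5.5 (constant along its height) (area = (24/2)·5.500²·sin(360°/24) = 93.95 mm²); the cone at (7.5, 14) (r1=11.5→r2=9) has section circumradius 11.216 here — a regular 24-gon (area = (24/2)·11.216²·sin(360°/24) = 390.70 mm²); the cube at (13, 10) is present — its section is the full 15×11 rectangle (area 165.00 mm²); After the difference (first − rest): starting from the 8.5×26 cube (221.00 mm²), the r=5.5 cylinder at (1, 2.5) partially overlaps it — only the 44.60 mm² overlap (of its 93.95 mm²) is removed, clipping the outline; the cone at (7.5, 14) partially overlaps it — only the 156.07 mm² overlap (of its 390.70 mm²) is removed, clipping the outline; the 15×11 cube at (13, 10) misses the remaining region (no effect) — area = 20.34 mm². Overall, the cross-section has 2 separate islands. Net area = 20.34 mm².

20.34 mm²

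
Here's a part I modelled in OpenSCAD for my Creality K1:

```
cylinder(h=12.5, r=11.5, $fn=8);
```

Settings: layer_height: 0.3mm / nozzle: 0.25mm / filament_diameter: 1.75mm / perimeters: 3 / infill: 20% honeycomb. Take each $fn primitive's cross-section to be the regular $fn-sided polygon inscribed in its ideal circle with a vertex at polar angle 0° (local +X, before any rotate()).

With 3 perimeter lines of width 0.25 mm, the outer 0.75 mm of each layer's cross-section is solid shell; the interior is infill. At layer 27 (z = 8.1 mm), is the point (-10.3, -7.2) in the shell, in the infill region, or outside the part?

At z = 8.1 mm: the r=11.5 cylinder gives a regular 8-gon of circumradius 11.5 (constant along its height). Overall, the cross-section is a single solid region. The nearest boundary edge runs (-11.50, 0.00)→(-8.13, -8.13); distance from the point to it = 1.65 mm. The point is not inside any of the regions above, so it lies outside the cross-section (1.65 mm from the nearest boundary).

outside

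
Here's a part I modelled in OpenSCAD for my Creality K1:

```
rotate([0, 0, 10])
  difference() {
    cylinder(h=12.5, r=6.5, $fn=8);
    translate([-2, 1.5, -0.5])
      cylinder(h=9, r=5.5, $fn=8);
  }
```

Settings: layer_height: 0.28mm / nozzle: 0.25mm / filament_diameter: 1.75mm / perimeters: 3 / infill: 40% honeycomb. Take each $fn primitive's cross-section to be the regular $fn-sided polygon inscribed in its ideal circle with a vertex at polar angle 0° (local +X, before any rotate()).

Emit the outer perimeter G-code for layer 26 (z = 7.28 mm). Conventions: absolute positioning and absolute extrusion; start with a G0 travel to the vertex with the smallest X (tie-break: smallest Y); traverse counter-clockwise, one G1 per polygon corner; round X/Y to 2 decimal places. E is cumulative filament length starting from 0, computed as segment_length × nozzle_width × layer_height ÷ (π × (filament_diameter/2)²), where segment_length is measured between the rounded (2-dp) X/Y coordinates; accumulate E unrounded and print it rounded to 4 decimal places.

G0 X-4.90 Y-3.48 Z7.28
G1 X-3.73 Y-5.32 E0.0635
G1 X1.13 Y-6.40 E0.2083
G1 X5.32 Y-3.73 E0.3529
G1 X6.40 Y1.13 E0.4978
G1 X3.73 Y5.32 E0.6424
G1 X-1.13 Y6.40 E0.7873
G1 X-1.49 Y6.17 E0.7997
G1 X0.92 Y5.64 E0.8716
G1 X3.19 Y2.08 E0.9944
G1 X2.28 Y-2.02 E1.1167
G1 X-1.28 Y-4.29 E1.2395
G1 X-4.90 Y-3.48 E1.3475

At z = 7.28 mm: the r=6.5 cylinder contributes a regular 8-gon of circumradius 6.5; the r=5.5 cylinder at (-2, 1.5) gives a regular 8-gon of circumradius 5.5 (constant along its height); Taking the first minus the rest: starting from the r=6.5 cylinder, the r=5.5 cylinder at (-2, 1.5) partially overlaps it — only the 72.08 mm² overlap (of its 85.56 mm²) is removed, clipping the outline — 1 connected region; (whole slice rotated 10° about Z — lengths, areas and connectivity unchanged). The outline is a single polygon with 12 vertices. Extrusion per mm of travel: 0.25 × 0.28 / (π × 0.875²) = 0.029103. Accumulating E over each segment gives final E = 1.3475.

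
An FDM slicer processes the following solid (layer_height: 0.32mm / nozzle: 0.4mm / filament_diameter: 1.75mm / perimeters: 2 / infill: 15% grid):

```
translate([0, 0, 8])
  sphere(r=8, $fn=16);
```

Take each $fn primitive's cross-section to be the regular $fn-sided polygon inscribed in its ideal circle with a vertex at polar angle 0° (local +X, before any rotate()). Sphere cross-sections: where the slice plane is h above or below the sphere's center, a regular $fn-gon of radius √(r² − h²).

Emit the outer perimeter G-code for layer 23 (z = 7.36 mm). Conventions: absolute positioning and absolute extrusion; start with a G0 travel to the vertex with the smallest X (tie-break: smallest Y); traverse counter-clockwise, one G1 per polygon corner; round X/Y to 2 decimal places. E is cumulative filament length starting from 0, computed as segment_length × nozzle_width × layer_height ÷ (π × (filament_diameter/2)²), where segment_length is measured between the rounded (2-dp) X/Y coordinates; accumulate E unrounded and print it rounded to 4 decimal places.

At z = 7.36 mm: the r=8 sphere contributes a regular 16-gon of circumradius √(8²−0.64²) = 7.974. The outline is a single polygon with 16 vertices. Extrusion per mm of travel: 0.4 × 0.32 / (π × 0.875²) = 0.053216. Accumulating E over each segment gives final E = 2.6494.

G0 X-7.97 Y0.00 Z7.36
G1 X-7.37 Y-3.05 E0.1654
G1 X-5.64 Y-5.64 E0.3312
G1 X-3.05 Y-7.37 E0.4969
G1 X0.00 Y-7.97 E0.6623
G1 X3.05 Y-7.37 E0.8278
G1 X5.64 Y-5.64 E0.9935
G1 X7.37 Y-3.05 E1.1593
G1 X7.97 Y0.00 E1.3247
G1 X7.37 Y3.05 E1.4901
G1 X5.64 Y5.64 E1.6558
G1 X3.05 Y7.37 E1.8216
G1 X0.00 Y7.97 E1.9870
G1 X-3.05 Y7.37 E2.1524
G1 X-5.64 Y5.64 E2.3182
G1 X-7.37 Y3.05 E2.4839
G1 X-7.97 Y0.00 E2.6494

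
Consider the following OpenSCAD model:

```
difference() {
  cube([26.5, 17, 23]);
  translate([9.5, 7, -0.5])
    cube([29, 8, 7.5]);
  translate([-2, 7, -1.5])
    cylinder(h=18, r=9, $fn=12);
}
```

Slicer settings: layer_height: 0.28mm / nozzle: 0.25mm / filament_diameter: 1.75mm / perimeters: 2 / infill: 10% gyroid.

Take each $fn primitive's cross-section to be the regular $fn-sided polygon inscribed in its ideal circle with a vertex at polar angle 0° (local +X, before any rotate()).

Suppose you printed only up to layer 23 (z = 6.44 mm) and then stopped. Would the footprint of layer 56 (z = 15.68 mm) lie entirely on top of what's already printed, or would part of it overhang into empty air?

Compare the two slices. At z = 6.44: the cube (footprint 26.5×17) is included at this height (area 450.50 mm²); the cube at (9.5, 7) (footprint 29×8) is included at this height (area 232.00 mm²); the r=9 cylinder at (-2, 7) contributes a regular 12-gon of circumradius 9 (area = (12/2)·9.000²·sin(360°/12) = 243.00 mm²); After the difference (first − rest): starting from the 26.5×17 cube (450.50 mm²), the 29×8 cube at (9.5, 7) partially overlaps it — only the 136.00 mm² overlap (of its 232.00 mm²) is removed, clipping the outline; the r=9 cylinder at (-2, 7) partially overlaps it — only the 83.43 mm² overlap (of its 243.00 mm²) is removed, clipping the outline — area = 231.07 mm². At z = 15.68: the 26.5×17 cube contributes its full rectangle (area 450.50 mm²); the cube at (9.5, 7) is not intersected at this z (z outside [-0.5, 7]); the cylinder at (-2, 7): section is a regular 12-gon, circumradius r=9 (area = (12/2)·9.000²·sin(360°/12) = 243.00 mm²); After the difference (first − rest): starting from the 26.5×17 cube (450.50 mm²), the r=9 cylinder at (-2, 7) partially overlaps it — only the 83.43 mm² overlap (of its 243.00 mm²) is removed, clipping the outline — area = 367.07 mm². Checking containment: at z = 15.68 the cross-section extends beyond the z = 6.44 cross-section by about 136.00 mm².

part overhangs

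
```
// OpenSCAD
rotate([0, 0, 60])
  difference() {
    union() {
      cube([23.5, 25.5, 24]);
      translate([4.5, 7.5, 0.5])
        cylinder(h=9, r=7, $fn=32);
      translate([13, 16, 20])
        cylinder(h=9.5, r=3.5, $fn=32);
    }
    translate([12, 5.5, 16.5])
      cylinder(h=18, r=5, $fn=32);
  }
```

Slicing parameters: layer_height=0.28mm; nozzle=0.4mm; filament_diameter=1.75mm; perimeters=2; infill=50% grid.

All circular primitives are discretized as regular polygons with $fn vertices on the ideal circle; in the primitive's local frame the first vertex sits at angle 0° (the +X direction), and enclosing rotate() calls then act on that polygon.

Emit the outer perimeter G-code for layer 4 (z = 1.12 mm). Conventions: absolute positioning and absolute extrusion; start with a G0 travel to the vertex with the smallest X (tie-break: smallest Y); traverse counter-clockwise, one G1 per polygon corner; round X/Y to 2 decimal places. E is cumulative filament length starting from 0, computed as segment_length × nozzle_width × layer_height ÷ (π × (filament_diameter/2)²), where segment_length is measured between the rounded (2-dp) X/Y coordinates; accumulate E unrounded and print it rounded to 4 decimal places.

At z = 1.12 mm: the cube is present — its section is the full 23.5×25.5 rectangle; the r=7 cylinder at (4.5, 7.5) gives a regular 32-gon of circumradius 7 (constant along its height); the cylinder at (13, 16) is not intersected at this z (z outside [20, 29.5]); Merging all regions: the regions partially overlap (shared area 134.59 mm²), so overlapping operands fuse into one piece — 1 connected region; the cylinder at (12, 5.5) is absent (z outside [16.5, 34.5]); After the difference (first − rest): none of the subtracted shapes is present at this height, so that combined region is unchanged — 1 connected region; (rotated 60° about Z; rotation is an isometry so areas/perimeters/island counts are preserved). The outline is a single polygon with 15 vertices. Extrusion per mm of travel: 0.4 × 0.28 / (π × 0.875²) = 0.046564. Accumulating E over each segment gives final E = 4.6330.

G0 X-22.08 Y12.75 Z1.12
G1 X-11.10 Y6.41 E0.5904
G1 X-11.01 Y5.84 E0.6173
G1 X-10.52 Y4.55 E0.6815
G1 X-9.80 Y3.39 E0.7451
G1 X-8.86 Y2.38 E0.8093
G1 X-7.75 Y1.58 E0.8730
G1 X-6.50 Y1.02 E0.9368
G1 X-5.16 Y0.71 E1.0009
G1 X-3.79 Y0.66 E1.0647
G1 X-2.43 Y0.89 E1.1289
G1 X-1.89 Y1.09 E1.1557
G1 X0.00 Y0.00 E1.2573
G1 X11.75 Y20.35 E2.3515
G1 X-10.33 Y33.10 E3.5388
G1 X-22.08 Y12.75 E4.6330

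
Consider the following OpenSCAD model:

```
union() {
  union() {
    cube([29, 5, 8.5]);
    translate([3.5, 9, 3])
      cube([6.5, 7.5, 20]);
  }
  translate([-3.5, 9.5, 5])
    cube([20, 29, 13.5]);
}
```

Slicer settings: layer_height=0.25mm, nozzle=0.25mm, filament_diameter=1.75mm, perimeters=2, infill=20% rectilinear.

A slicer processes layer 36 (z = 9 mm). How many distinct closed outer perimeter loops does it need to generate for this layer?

At z = 9 mm: the cube does not reach this height (z outside [0, 8.5]); the cube at (3.5, 9) (footprint 6.5×7.5) is included at this height; Merging all regions: only the 6.5×7.5 cube at (3.5, 9) is present, so the union is just that shape — 1 connected region; the cube at (-3.5, 9.5) (footprint 20×29) is included at this height; Combining (union): the regions partially overlap (shared area 45.50 mm²), so overlapping operands fuse into one piece — 1 connected region. The result has 1 disconnected region.

1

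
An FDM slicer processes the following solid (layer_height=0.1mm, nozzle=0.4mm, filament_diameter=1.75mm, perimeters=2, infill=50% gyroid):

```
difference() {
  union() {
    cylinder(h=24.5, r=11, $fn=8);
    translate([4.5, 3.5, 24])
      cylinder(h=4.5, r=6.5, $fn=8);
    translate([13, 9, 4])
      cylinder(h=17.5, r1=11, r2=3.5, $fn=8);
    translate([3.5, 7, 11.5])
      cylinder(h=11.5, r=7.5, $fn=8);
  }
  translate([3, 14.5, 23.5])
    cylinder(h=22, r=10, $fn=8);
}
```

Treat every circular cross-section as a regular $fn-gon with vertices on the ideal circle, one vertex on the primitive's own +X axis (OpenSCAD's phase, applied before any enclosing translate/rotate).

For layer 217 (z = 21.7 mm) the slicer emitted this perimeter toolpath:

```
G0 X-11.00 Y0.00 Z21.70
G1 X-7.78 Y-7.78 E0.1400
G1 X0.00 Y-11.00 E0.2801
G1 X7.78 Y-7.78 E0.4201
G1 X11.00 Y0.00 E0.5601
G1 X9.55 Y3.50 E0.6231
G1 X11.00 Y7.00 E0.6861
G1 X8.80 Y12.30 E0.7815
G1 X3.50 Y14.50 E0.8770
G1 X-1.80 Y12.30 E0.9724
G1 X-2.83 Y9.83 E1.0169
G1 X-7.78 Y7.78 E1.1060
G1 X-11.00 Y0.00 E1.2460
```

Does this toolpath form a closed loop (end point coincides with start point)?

yes

Start point (G0): (-11.00, 0.00). End point (last G1): the path returns to the start — closed.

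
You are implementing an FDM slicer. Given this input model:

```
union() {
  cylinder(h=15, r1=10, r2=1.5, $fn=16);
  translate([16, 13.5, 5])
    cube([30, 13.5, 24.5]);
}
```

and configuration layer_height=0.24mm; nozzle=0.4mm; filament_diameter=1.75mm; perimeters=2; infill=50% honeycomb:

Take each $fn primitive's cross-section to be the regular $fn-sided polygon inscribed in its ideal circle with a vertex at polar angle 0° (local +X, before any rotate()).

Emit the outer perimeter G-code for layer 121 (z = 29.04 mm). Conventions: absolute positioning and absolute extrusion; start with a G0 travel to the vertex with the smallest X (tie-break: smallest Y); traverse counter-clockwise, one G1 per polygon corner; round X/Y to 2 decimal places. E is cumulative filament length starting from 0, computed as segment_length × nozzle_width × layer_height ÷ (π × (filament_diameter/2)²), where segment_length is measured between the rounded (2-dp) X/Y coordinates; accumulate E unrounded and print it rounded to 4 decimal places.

G0 X16.00 Y13.50 Z29.04
G1 X46.00 Y13.50 E1.1974
G1 X46.00 Y27.00 E1.7362
G1 X16.00 Y27.00 E2.9335
G1 X16.00 Y13.50 E3.4724

At z = 29.04 mm: the cone is not intersected at this z (z outside [0, 15]); the cube at (16, 13.5) is present — its section is the full 30×13.5 rectangle; Merging all regions: only the 30×13.5 cube at (16, 13.5) is present, so the union is just that shape — 1 connected region. The outline is a single polygon with 4 vertices. Extrusion per mm of travel: 0.4 × 0.24 / (π × 0.875²) = 0.039912. Accumulating E over each segment gives final E = 3.4724.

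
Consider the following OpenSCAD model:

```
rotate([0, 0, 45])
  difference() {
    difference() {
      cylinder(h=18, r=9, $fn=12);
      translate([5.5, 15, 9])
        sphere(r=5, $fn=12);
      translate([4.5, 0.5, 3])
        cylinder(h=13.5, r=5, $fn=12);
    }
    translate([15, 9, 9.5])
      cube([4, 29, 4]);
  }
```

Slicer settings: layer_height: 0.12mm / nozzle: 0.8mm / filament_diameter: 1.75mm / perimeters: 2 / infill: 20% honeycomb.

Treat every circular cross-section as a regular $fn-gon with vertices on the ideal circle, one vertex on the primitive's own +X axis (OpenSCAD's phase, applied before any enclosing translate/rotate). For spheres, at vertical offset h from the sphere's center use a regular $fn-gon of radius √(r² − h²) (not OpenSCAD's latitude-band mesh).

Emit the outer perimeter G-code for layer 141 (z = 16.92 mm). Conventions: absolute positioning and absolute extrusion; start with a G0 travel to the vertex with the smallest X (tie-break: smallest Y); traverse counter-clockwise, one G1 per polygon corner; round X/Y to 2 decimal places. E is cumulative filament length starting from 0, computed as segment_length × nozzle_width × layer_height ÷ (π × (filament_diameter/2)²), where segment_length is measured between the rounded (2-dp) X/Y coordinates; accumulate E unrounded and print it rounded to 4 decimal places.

G0 X-8.69 Y-2.33 Z16.92
G1 X-6.36 Y-6.36 E0.1858
G1 X-2.33 Y-8.69 E0.3716
G1 X2.33 Y-8.69 E0.5576
G1 X6.36 Y-6.36 E0.7434
G1 X8.69 Y-2.33 E0.9292
G1 X8.69 Y2.33 E1.1152
G1 X6.36 Y6.36 E1.3010
G1 X2.33 Y8.69 E1.4867
G1 X-2.33 Y8.69 E1.6727
G1 X-6.36 Y6.36 E1.8585
G1 X-8.69 Y2.33 E2.0443
G1 X-8.69 Y-2.33 E2.2303

At z = 16.92 mm: the r=9 cylinder contributes a regular 12-gon of circumradius 9; the sphere at (5.5, 15) is absent (|z−center|=7.920 > r=5); the cylinder at (4.5, 0.5) does not reach this height (z outside [3, 16.5]); After the difference (first − rest): none of the subtracted shapes is present at this height, so the r=9 cylinder is unchanged — 1 connected region; the cube at (15, 9) is not intersected at this z (z outside [9.5, 13.5]); After the difference (first − rest): none of the subtracted shapes is present at this height, so the result so far is unchanged — 1 connected region; (whole slice rotated 45° about Z — lengths, areas and connectivity unchanged). The outline is a single polygon with 12 vertices. Extrusion per mm of travel: 0.8 × 0.12 / (π × 0.875²) = 0.039912. Accumulating E over each segment gives final E = 2.2303.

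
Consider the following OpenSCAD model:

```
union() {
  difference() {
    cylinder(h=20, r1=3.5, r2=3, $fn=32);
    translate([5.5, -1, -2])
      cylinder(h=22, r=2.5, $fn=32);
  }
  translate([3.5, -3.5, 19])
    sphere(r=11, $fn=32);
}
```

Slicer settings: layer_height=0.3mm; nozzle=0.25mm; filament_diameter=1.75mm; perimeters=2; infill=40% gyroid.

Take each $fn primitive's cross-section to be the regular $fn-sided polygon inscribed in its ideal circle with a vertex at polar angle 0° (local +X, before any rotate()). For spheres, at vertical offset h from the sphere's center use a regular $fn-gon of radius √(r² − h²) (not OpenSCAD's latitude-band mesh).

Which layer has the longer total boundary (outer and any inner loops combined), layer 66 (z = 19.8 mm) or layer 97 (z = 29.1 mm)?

Layer 66 (z = 19.8): the cone: at t=0.990 of its height the radius interpolates to r₁+(r₂−r₁)t = 3.005, giving a regular 32-gon of that circumradius (perimeter = 2·32·3.005·sin(180°/32) = 18.85 mm); the r=2.5 cylinder at (5.5, -1) contributes a regular 32-gon of circumradius 2.5 (perimeter = 2·32·2.500·sin(180°/32) = 15.68 mm); After the difference (first − rest): starting from the cone, the r=2.5 cylinder at (5.5, -1) misses the remaining region (no effect) — boundary = 18.85 mm; the r=11 sphere at (3.5, -3.5) slices to a regular 32-gon of circumradius 10.971 (√(r²−h²) with h=0.8 from center) (perimeter = 2·32·10.971·sin(180°/32) = 68.82 mm); Merging all regions: that combined region lies entirely inside the r=11 sphere at (3.5, -3.5), so the union is just the r=11 sphere at (3.5, -3.5) — boundary = 68.82 mm. So its perimeter = 68.82 mm. Layer 97 (z = 29.1): the cone is not intersected at this z (z outside [0, 20]); the cylinder at (5.5, -1) does not reach this height (z outside [-2, 20]); Subtracting the remaining from the first: the first operand is absent here, so nothing remains; the r=11 sphere at (3.5, -3.5) slices to a regular 32-gon of circumradius 4.358 (√(r²−h²) with h=10.1 from center) (perimeter = 2·32·4.358·sin(180°/32) = 27.34 mm); Taking the union: only the r=11 sphere at (3.5, -3.5) is present, so the union is just that shape — boundary = 27.34 mm. So its perimeter = 27.34 mm. Layer 66 is larger (68.82 vs 27.34 mm).

layer 66 (z = 19.8 mm)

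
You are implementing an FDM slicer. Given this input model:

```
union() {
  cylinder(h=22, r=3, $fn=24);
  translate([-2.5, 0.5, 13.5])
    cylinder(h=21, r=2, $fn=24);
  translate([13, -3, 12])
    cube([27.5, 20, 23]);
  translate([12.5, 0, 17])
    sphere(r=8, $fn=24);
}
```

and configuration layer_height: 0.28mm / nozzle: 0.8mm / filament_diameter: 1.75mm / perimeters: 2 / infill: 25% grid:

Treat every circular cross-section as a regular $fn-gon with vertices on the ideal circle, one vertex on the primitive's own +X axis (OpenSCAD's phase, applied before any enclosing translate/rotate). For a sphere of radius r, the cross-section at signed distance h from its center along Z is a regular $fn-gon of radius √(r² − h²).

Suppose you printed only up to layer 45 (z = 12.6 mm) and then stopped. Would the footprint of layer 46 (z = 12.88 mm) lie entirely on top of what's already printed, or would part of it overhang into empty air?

part overhangs

Compare the two slices. At z = 12.6: the r=3 cylinder contributes a regular 24-gon of circumradius 3 (area = (24/2)·3.000²·sin(360°/24) = 27.95 mm²); the cylinder at (-2.5, 0.5) does not reach this height (z outside [13.5, 34.5]); the 27.5×20 cube at (13, -3) contributes its full rectangle (area 550.00 mm²); the r=8 sphere at (12.5, 0) slices to a regular 24-gon of circumradius 6.681 (√(r²−h²) with h=4.4 from center) (area = (24/2)·6.681²·sin(360°/24) = 138.64 mm²); Taking the union: the regions partially overlap — summed areas 716.60 mm² minus the doubly-counted overlap 49.06 mm² gives 667.54 mm² — area = 667.54 mm². At z = 12.88: the r=3 cylinder gives a regular 24-gon of circumradius 3 (constant along its height) (area = (24/2)·3.000²·sin(360°/24) = 27.95 mm²); the cylinder at (-2.5, 0.5) is absent (z outside [13.5, 34.5]); the 27.5×20 cube at (13, -3) contributes its full rectangle (area 550.00 mm²); the sphere at (12.5, 0): section is a regular 24-gon, circumradius = √(r²−h²) = √(8²−4.12²) = 6.858 (area = (24/2)·6.858²·sin(360°/24) = 146.05 mm²); Taking the union: the regions partially overlap — summed areas 724.01 mm² minus the doubly-counted overlap 51.37 mm² gives 672.64 mm² — area = 672.64 mm². Checking containment: at z = 12.88 the cross-section extends beyond the z = 12.6 cross-section by about 5.10 mm².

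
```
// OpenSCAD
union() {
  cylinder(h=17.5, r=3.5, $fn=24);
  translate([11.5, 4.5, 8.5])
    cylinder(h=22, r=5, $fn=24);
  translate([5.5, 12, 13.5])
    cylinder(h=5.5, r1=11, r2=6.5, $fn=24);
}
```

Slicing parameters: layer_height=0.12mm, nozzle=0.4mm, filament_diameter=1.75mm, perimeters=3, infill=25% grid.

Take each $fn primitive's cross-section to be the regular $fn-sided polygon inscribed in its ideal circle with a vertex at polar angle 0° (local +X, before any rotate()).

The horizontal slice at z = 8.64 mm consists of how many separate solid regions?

At z = 8.64 mm: the r=3.5 cylinder gives a regular 24-gon of circumradius 3.5 (constant along its height); the cylinder at (11.5, 4.5): section is a regular 24-gon, circumradius r=5; the cone at (5.5, 12) is absent (z outside [13.5, 19]); Merging all regions: the 2 present regions are separate (no shared area or edge), so areas and boundary lengths simply add and each stays a separate island — 2 connected regions. The result has 2 disconnected regions.

2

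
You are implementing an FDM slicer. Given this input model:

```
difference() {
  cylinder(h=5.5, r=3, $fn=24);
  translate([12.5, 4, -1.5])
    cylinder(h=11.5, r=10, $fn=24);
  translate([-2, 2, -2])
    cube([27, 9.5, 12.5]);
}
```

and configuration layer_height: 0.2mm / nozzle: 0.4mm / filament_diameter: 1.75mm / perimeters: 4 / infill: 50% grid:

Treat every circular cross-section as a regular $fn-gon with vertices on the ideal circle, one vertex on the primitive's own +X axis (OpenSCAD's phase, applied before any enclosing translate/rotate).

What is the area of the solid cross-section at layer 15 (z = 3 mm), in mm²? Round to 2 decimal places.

At z = 3 mm: the r=3 cylinder gives a regular 24-gon of circumradius 3 (constant along its height) (area = (24/2)·3.000²·sin(360°/24) = 27.95 mm²); the r=10 cylinder at (12.5, 4) gives a regular 24-gon of circumradius 10 (constant along its height) (area = (24/2)·10.000²·sin(360°/24) = 310.58 mm²); the cube at (-2, 2) (footprint 27×9.5) is included at this height (area 256.50 mm²); Subtracting the remaining from the first: starting from the r=3 cylinder (27.95 mm²), the r=10 cylinder at (12.5, 4) misses the remaining region (no effect); the 27×9.5 cube at (-2, 2) partially overlaps it — only the 2.99 mm² overlap (of its 256.50 mm²) is removed, clipping the outline — area = 24.96 mm². Overall, the cross-section is a single solid region. Net area = 24.96 mm².

24.96 mm²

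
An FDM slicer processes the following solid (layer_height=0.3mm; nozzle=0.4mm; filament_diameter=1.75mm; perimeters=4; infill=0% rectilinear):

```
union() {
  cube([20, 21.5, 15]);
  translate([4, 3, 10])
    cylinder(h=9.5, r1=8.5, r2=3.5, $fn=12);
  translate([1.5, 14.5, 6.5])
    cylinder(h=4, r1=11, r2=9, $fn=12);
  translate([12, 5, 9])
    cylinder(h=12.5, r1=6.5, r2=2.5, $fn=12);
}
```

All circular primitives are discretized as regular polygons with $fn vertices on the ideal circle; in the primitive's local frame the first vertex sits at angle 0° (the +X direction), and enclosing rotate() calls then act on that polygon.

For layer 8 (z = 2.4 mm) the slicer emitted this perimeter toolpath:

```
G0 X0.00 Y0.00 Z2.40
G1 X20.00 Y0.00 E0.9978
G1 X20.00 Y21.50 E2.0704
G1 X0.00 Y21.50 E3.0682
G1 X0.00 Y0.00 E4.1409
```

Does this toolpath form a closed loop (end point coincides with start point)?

yes

Start point (G0): (0.00, 0.00). End point (last G1): the path returns to the start — closed.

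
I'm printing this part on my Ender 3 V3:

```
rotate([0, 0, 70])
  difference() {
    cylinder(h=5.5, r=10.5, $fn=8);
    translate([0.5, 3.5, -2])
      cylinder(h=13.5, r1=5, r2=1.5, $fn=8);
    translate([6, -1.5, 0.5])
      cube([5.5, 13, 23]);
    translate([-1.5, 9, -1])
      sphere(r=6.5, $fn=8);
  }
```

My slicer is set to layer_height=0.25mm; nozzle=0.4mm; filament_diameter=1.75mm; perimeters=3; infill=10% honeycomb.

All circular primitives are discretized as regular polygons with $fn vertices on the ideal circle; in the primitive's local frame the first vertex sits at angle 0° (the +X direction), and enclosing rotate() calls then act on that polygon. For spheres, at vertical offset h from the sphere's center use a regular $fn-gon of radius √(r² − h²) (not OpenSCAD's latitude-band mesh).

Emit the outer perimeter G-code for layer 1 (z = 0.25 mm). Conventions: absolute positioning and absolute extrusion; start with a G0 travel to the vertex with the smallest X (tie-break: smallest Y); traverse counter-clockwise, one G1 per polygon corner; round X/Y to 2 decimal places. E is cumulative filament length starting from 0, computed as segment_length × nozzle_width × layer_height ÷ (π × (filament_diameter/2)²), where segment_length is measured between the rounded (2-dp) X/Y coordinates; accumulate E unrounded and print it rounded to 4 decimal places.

At z = 0.25 mm: the cylinder: section is a regular 8-gon, circumradius r=10.5; the cone at (0.5, 3.5) contributes a regular 8-gon of circumradius 4.417 (interpolated between r1=5 and r2=1.5 at t=0.167); the cube at (6, -1.5) is absent (z outside [0.5, 23.5]); the sphere at (-1.5, 9): section is a regular 8-gon, circumradius = √(r²−h²) = √(6.5²−1.25²) = 6.379; Subtracting the remaining from the first: starting from the r=10.5 cylinder, the cone at (0.5, 3.5) lies wholly inside it (removes its full 55.17 mm² and its 27.04 mm outline becomes a hole wall); the r=6.5 sphere at (-1.5, 9) partially overlaps it — only the 34.27 mm² overlap (of its 115.08 mm²) is removed, clipping the outline — 1 connected region; (whole slice rotated 70° about Z — lengths, areas and connectivity unchanged). The outline is a single polygon with 17 vertices. Extrusion per mm of travel: 0.4 × 0.25 / (π × 0.875²) = 0.041575. Accumulating E over each segment gives final E = 3.1610.

G0 X-9.52 Y-4.44 Z0.25
G1 X-3.59 Y-9.87 E0.3343
G1 X4.44 Y-9.52 E0.6685
G1 X9.87 Y-3.59 E1.0027
G1 X9.52 Y4.44 E1.3369
G1 X3.59 Y9.87 E1.6712
G1 X-4.44 Y9.52 E2.0054
G1 X-6.43 Y7.34 E2.1281
G1 X-4.63 Y5.69 E2.2296
G1 X-1.61 Y5.82 E2.3553
G1 X0.88 Y3.53 E2.4959
G1 X1.03 Y0.16 E2.6362
G1 X-1.25 Y-2.34 E2.7768
G1 X-4.63 Y-2.48 E2.9175
G1 X-4.71 Y-2.41 E2.9219
G1 X-6.27 Y-4.11 E3.0178
G1 X-9.52 Y-4.25 E3.1531
G1 X-9.52 Y-4.44 E3.1610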